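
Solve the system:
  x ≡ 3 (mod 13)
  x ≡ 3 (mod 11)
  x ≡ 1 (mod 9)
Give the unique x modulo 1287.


Moduli 13, 11, 9 are pairwise coprime; by CRT there is a unique solution modulo M = 13 · 11 · 9 = 1287.
Solve pairwise, accumulating the modulus:
  Start with x ≡ 3 (mod 13).
  Combine with x ≡ 3 (mod 11): since gcd(13, 11) = 1, we get a unique residue mod 143.
    Write x = 3 + 13·t and substitute into x ≡ 3 (mod 11): 13·t ≡ 3 − 3 = 0 (mod 11).
    Reduce coefficients mod 11: 2·t ≡ 0 (mod 11).
    The inverse of 2 mod 11 is 6 (since 2·6 = 12 = 1·11 + 1), so t ≡ 6·0 = 0 ≡ 0 (mod 11).
    Then x = 3 + 13·0 = 3, valid modulo lcm(13, 11) = 143: x ≡ 3 (mod 143).
  Combine with x ≡ 1 (mod 9): since gcd(143, 9) = 1, we get a unique residue mod 1287.
    Write x = 3 + 143·t and substitute into x ≡ 1 (mod 9): 143·t ≡ 1 − 3 = -2 (mod 9).
    Reduce coefficients mod 9: 8·t ≡ 7 (mod 9).
    The inverse of 8 mod 9 is 8 (since 8·8 = 64 = 7·9 + 1), so t ≡ 8·7 = 56 ≡ 2 (mod 9).
    Then x = 3 + 143·2 = 289, valid modulo lcm(143, 9) = 1287: x ≡ 289 (mod 1287).
Verify: 289 mod 13 = 3 ✓, 289 mod 11 = 3 ✓, 289 mod 9 = 1 ✓.

x ≡ 289 (mod 1287).


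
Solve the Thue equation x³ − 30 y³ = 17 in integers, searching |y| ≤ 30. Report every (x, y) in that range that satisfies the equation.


The equation is x³ - 30y³ = 17. For fixed y, x³ = 30·y³ + 17, so a solution requires the RHS to be a perfect cube.
Strategy: iterate y from -30 to 30, compute RHS = 30·y³ + 17, and check whether it is a (positive or negative) perfect cube.
Check small values of y:
  y = 0: RHS = 17 is not a perfect cube.
  y = 1: RHS = 47 is not a perfect cube.
  y = -1: RHS = -13 is not a perfect cube.
  y = 2: RHS = 257 is not a perfect cube.
  y = -2: RHS = -223 is not a perfect cube.
  y = 3: RHS = 827 is not a perfect cube.
  y = -3: RHS = -793 is not a perfect cube.
Continuing the search up to |y| = 30 finds no solutions either.
No (x, y) in the scanned range satisfies the equation.

No integer solutions with |y| ≤ 30.


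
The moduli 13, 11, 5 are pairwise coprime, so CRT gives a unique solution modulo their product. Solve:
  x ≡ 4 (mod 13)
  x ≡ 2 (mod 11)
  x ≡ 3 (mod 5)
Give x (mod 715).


Moduli 13, 11, 5 are pairwise coprime; by CRT there is a unique solution modulo M = 13 · 11 · 5 = 715.
Solve pairwise, accumulating the modulus:
  Start with x ≡ 4 (mod 13).
  Combine with x ≡ 2 (mod 11): since gcd(13, 11) = 1, we get a unique residue mod 143.
    Write x = 4 + 13·t and substitute into x ≡ 2 (mod 11): 13·t ≡ 2 − 4 = -2 (mod 11).
    Reduce coefficients mod 11: 2·t ≡ 9 (mod 11).
    The inverse of 2 mod 11 is 6 (since 2·6 = 12 = 1·11 + 1), so t ≡ 6·9 = 54 ≡ 10 (mod 11).
    Then x = 4 + 13·10 = 134, valid modulo lcm(13, 11) = 143: x ≡ 134 (mod 143).
  Combine with x ≡ 3 (mod 5): since gcd(143, 5) = 1, we get a unique residue mod 715.
    Write x = 134 + 143·t and substitute into x ≡ 3 (mod 5): 143·t ≡ 3 − 134 = -131 (mod 5).
    Reduce coefficients mod 5: 3·t ≡ 4 (mod 5).
    The inverse of 3 mod 5 is 2 (since 3·2 = 6 = 1·5 + 1), so t ≡ 2·4 = 8 ≡ 3 (mod 5).
    Then x = 134 + 143·3 = 563, valid modulo lcm(143, 5) = 715: x ≡ 563 (mod 715).
Verify: 563 mod 13 = 4 ✓, 563 mod 11 = 2 ✓, 563 mod 5 = 3 ✓.

x ≡ 563 (mod 715).


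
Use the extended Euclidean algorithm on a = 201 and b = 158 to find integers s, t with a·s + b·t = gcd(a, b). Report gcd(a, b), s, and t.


Euclidean algorithm on (201, 158) — divide until remainder is 0:
  201 = 1 · 158 + 43
  158 = 3 · 43 + 29
  43 = 1 · 29 + 14
  29 = 2 · 14 + 1
  14 = 14 · 1 + 0
gcd(201, 158) = 1.
Track Bezout coefficients alongside the remainders: start with r₀ = 201 = a·1 + b·0 (s = 1, t = 0) and r₁ = 158 = a·0 + b·1 (s = 0, t = 1); each new remainder r_{k+1} = r_{k-1} − q_k·r_k inherits s_{k+1} = s_{k-1} − q_k·s_k, t_{k+1} = t_{k-1} − q_k·t_k, so r_k = a·s_k + b·t_k at every step:
  q = 1: r = 43, s = 1 − 1·0 = 1, t = 0 − 1·1 = -1  (check: 201·1 + 158·(-1) = 43)
  q = 3: r = 29, s = 0 − 3·1 = -3, t = 1 − 3·(-1) = 4  (check: 201·(-3) + 158·4 = 29)
  q = 1: r = 14, s = 1 − 1·(-3) = 4, t = -1 − 1·4 = -5  (check: 201·4 + 158·(-5) = 14)
  q = 2: r = 1, s = -3 − 2·4 = -11, t = 4 − 2·(-5) = 14  (check: 201·(-11) + 158·14 = 1)
The row with r = 1 (the gcd) gives the Bezout coefficients s = -11, t = 14.
Result: 201 · (-11) + 158 · (14) = 1.

gcd(201, 158) = 1; s = -11, t = 14 (check: 201·(-11) + 158·14 = 1).


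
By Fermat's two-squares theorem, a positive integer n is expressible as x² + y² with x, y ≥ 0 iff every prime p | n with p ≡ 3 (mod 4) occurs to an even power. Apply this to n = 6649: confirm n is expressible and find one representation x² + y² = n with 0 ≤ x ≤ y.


Step 1: Factor n = 6649 = 61 · 109.
Step 2: Check the mod-4 condition on each prime factor: 61 ≡ 1 (mod 4), exponent 1; 109 ≡ 1 (mod 4), exponent 1.
All primes ≡ 3 (mod 4) appear to even exponent (or don't appear), so by the two-squares theorem n IS expressible as a sum of two squares.
Step 3: Build a representation. Here n = 61 · 109 is a product of primes ≡ 1 (mod 4). Each prime p ≡ 1 (mod 4) is itself a sum of two squares; find a² by testing p − a² for a perfect square:
  61: 61 − 1² = 60, 61 − 2² = 57, 61 − 3² = 52, 61 − 4² = 45, 61 − 5² = 36 = 6² ⇒ 61 = 5² + 6².
  109: 109 − 1² = 108, 109 − 2² = 105, 109 − 3² = 100 = 10² ⇒ 109 = 3² + 10².
  Combine using the Brahmagupta–Fibonacci identity (a² + b²)(c² + d²) = (ac − bd)² + (ad + bc)² = (ac + bd)² + (ad − bc)²:
  61 · 109 = 6649: from (5² + 6²)(3² + 10²), take (5·3 − 6·10, 5·10 + 6·3) = (15 − 60, 50 + 18) = (-45, 68); dropping signs (only squares matter) gives (45, 68); check 45² + 68² = 2025 + 4624 = 6649 ✓.
Step 4: Order so x ≤ y and verify: 45² + 68² = 2025 + 4624 = 6649 = n. ✓

n = 6649 = 45² + 68² (one valid representation with x ≤ y).


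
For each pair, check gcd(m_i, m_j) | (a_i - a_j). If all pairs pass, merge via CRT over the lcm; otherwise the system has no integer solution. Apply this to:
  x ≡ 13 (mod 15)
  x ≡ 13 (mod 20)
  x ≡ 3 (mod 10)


Moduli 15, 20, 10 are not pairwise coprime, so CRT works modulo lcm(m_i) when all pairwise compatibility conditions hold.
Pairwise compatibility: gcd(m_i, m_j) must divide a_i - a_j for every pair.
Merge one congruence at a time:
  Start: x ≡ 13 (mod 15).
  Combine with x ≡ 13 (mod 20): gcd(15, 20) = 5; 13 - 13 = 0, which IS divisible by 5, so compatible.
    Write x = 13 + 15·t and substitute into x ≡ 13 (mod 20): 15·t ≡ 13 − 13 = 0 (mod 20).
    Divide the congruence (and modulus) by g = 5: 3·t ≡ 0 (mod 4).
    The inverse of 3 mod 4 is 3 (since 3·3 = 9 = 2·4 + 1), so t ≡ 3·0 = 0 ≡ 0 (mod 4).
    Then x = 13 + 15·0 = 13, valid modulo lcm(15, 20) = 60: x ≡ 13 (mod 60).
  Combine with x ≡ 3 (mod 10): gcd(60, 10) = 10; 3 - 13 = -10, which IS divisible by 10, so compatible.
    Write x = 13 + 60·t and substitute into x ≡ 3 (mod 10): 60·t ≡ 3 − 13 = -10 (mod 10).
    Divide the congruence (and modulus) by g = 10: 6·t ≡ -1 (mod 1).
    Modulo 1 every t works; take t = 0.
    Then x = 13 + 60·0 = 13, valid modulo lcm(60, 10) = 60: x ≡ 13 (mod 60).
Verify: 13 mod 15 = 13, 13 mod 20 = 13, 13 mod 10 = 3.

x ≡ 13 (mod 60).


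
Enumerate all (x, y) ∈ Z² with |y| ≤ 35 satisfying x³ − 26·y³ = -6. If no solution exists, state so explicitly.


The equation is x³ - 26y³ = -6. For fixed y, x³ = 26·y³ − 6, so a solution requires the RHS to be a perfect cube.
Strategy: iterate y from -35 to 35, compute RHS = 26·y³ − 6, and check whether it is a (positive or negative) perfect cube.
Check small values of y:
  y = 0: RHS = -6 is not a perfect cube.
  y = 1: RHS = 20 is not a perfect cube.
  y = -1: RHS = -32 is not a perfect cube.
  y = 2: RHS = 202 is not a perfect cube.
  y = -2: RHS = -214 is not a perfect cube.
  y = 3: RHS = 696 is not a perfect cube.
  y = -3: RHS = -708 is not a perfect cube.
Continuing the search up to |y| = 35 finds no solutions either.
No (x, y) in the scanned range satisfies the equation.

No integer solutions with |y| ≤ 35.


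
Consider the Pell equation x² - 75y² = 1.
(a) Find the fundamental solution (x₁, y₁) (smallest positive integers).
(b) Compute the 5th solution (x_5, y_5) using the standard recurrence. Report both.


Step 1: Find the fundamental solution (x₁, y₁) of x² - 75y² = 1.
  Expand √75 as a continued fraction. a₀ = ⌊√75⌋ = 8; iterate m_{k+1} = d_k·a_k − m_k, d_{k+1} = (75 − m_{k+1}²)/d_k, a_{k+1} = ⌊(a₀ + m_{k+1})/d_{k+1}⌋ (starting m₀ = 0, d₀ = 1), with convergents p_k = a_k·p_{k-1} + p_{k-2}, q_k = a_k·q_{k-1} + q_{k-2} (p₋₁ = 1, q₋₁ = 0):
  k = 0: a₀ = 8; p₀/q₀ = 8/1; p₀² − 75·q₀² = 64 − 75 = -11.
  k = 1: m = 8, d = 11, a = ⌊(8 + 8)/11⌋ = 1; p/q = (1·8 + 1)/(1·1 + 0) = 9/1; p² − 75·q² = 81 − 75 = 6.
  k = 2: m = 3, d = 6, a = ⌊(8 + 3)/6⌋ = 1; p/q = (1·9 + 8)/(1·1 + 1) = 17/2; p² − 75·q² = 289 − 300 = -11.
  k = 3: m = 3, d = 11, a = ⌊(8 + 3)/11⌋ = 1; p/q = (1·17 + 9)/(1·2 + 1) = 26/3; p² − 75·q² = 676 − 675 = 1.
  The first convergent with p² − 75·q² = 1 gives the fundamental solution (x₁, y₁) = (26, 3).
Step 2: Apply the recurrence (x_{n+1}, y_{n+1}) = (x₁x_n + 75y₁y_n, x₁y_n + y₁x_n) repeatedly.
  From (x_1, y_1) = (26, 3): x_2 = 26·26 + 75·3·3 = 1351; y_2 = 26·3 + 3·26 = 156.
  From (x_2, y_2) = (1351, 156): x_3 = 26·1351 + 75·3·156 = 70226; y_3 = 26·156 + 3·1351 = 8109.
  From (x_3, y_3) = (70226, 8109): x_4 = 26·70226 + 75·3·8109 = 3650401; y_4 = 26·8109 + 3·70226 = 421512.
  From (x_4, y_4) = (3650401, 421512): x_5 = 26·3650401 + 75·3·421512 = 189750626; y_5 = 26·421512 + 3·3650401 = 21910515.
Step 3: Verify x_5² - 75·y_5² = 36005300067391876 - 36005300067391875 = 1 (should be 1). ✓

(x_1, y_1) = (26, 3); (x_5, y_5) = (189750626, 21910515).


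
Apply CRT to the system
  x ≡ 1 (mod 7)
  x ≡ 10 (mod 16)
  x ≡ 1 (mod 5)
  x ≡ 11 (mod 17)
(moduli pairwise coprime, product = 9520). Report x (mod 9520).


Product of moduli M = 7 · 16 · 5 · 17 = 9520.
Merge one congruence at a time:
  Start: x ≡ 1 (mod 7).
  Combine with x ≡ 10 (mod 16); new modulus lcm = 112.
    Write x = 1 + 7·t and substitute into x ≡ 10 (mod 16): 7·t ≡ 10 − 1 = 9 (mod 16).
    The inverse of 7 mod 16 is 7 (since 7·7 = 49 = 3·16 + 1), so t ≡ 7·9 = 63 ≡ 15 (mod 16).
    Then x = 1 + 7·15 = 106, valid modulo lcm(7, 16) = 112: x ≡ 106 (mod 112).
  Combine with x ≡ 1 (mod 5); new modulus lcm = 560.
    Write x = 106 + 112·t and substitute into x ≡ 1 (mod 5): 112·t ≡ 1 − 106 = -105 (mod 5).
    Reduce coefficients mod 5: 2·t ≡ 0 (mod 5).
    The inverse of 2 mod 5 is 3 (since 2·3 = 6 = 1·5 + 1), so t ≡ 3·0 = 0 ≡ 0 (mod 5).
    Then x = 106 + 112·0 = 106, valid modulo lcm(112, 5) = 560: x ≡ 106 (mod 560).
  Combine with x ≡ 11 (mod 17); new modulus lcm = 9520.
    Write x = 106 + 560·t and substitute into x ≡ 11 (mod 17): 560·t ≡ 11 − 106 = -95 (mod 17).
    Reduce coefficients mod 17: 16·t ≡ 7 (mod 17).
    The inverse of 16 mod 17 is 16 (since 16·16 = 256 = 15·17 + 1), so t ≡ 16·7 = 112 ≡ 10 (mod 17).
    Then x = 106 + 560·10 = 5706, valid modulo lcm(560, 17) = 9520: x ≡ 5706 (mod 9520).
Verify against each original: 5706 mod 7 = 1, 5706 mod 16 = 10, 5706 mod 5 = 1, 5706 mod 17 = 11.

x ≡ 5706 (mod 9520).


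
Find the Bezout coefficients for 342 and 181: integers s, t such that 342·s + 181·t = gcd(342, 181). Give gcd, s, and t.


Euclidean algorithm on (342, 181) — divide until remainder is 0:
  342 = 1 · 181 + 161
  181 = 1 · 161 + 20
  161 = 8 · 20 + 1
  20 = 20 · 1 + 0
gcd(342, 181) = 1.
Track Bezout coefficients alongside the remainders: start with r₀ = 342 = a·1 + b·0 (s = 1, t = 0) and r₁ = 181 = a·0 + b·1 (s = 0, t = 1); each new remainder r_{k+1} = r_{k-1} − q_k·r_k inherits s_{k+1} = s_{k-1} − q_k·s_k, t_{k+1} = t_{k-1} − q_k·t_k, so r_k = a·s_k + b·t_k at every step:
  q = 1: r = 161, s = 1 − 1·0 = 1, t = 0 − 1·1 = -1  (check: 342·1 + 181·(-1) = 161)
  q = 1: r = 20, s = 0 − 1·1 = -1, t = 1 − 1·(-1) = 2  (check: 342·(-1) + 181·2 = 20)
  q = 8: r = 1, s = 1 − 8·(-1) = 9, t = -1 − 8·2 = -17  (check: 342·9 + 181·(-17) = 1)
The row with r = 1 (the gcd) gives the Bezout coefficients s = 9, t = -17.
Result: 342 · (9) + 181 · (-17) = 1.

gcd(342, 181) = 1; s = 9, t = -17 (check: 342·9 + 181·(-17) = 1).


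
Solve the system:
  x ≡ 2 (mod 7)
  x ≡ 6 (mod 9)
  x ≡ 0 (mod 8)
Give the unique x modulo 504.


Moduli 7, 9, 8 are pairwise coprime; by CRT there is a unique solution modulo M = 7 · 9 · 8 = 504.
Solve pairwise, accumulating the modulus:
  Start with x ≡ 2 (mod 7).
  Combine with x ≡ 6 (mod 9): since gcd(7, 9) = 1, we get a unique residue mod 63.
    Write x = 2 + 7·t and substitute into x ≡ 6 (mod 9): 7·t ≡ 6 − 2 = 4 (mod 9).
    The inverse of 7 mod 9 is 4 (since 7·4 = 28 = 3·9 + 1), so t ≡ 4·4 = 16 ≡ 7 (mod 9).
    Then x = 2 + 7·7 = 51, valid modulo lcm(7, 9) = 63: x ≡ 51 (mod 63).
  Combine with x ≡ 0 (mod 8): since gcd(63, 8) = 1, we get a unique residue mod 504.
    Write x = 51 + 63·t and substitute into x ≡ 0 (mod 8): 63·t ≡ 0 − 51 = -51 (mod 8).
    Reduce coefficients mod 8: 7·t ≡ 5 (mod 8).
    The inverse of 7 mod 8 is 7 (since 7·7 = 49 = 6·8 + 1), so t ≡ 7·5 = 35 ≡ 3 (mod 8).
    Then x = 51 + 63·3 = 240, valid modulo lcm(63, 8) = 504: x ≡ 240 (mod 504).
Verify: 240 mod 7 = 2 ✓, 240 mod 9 = 6 ✓, 240 mod 8 = 0 ✓.

x ≡ 240 (mod 504).


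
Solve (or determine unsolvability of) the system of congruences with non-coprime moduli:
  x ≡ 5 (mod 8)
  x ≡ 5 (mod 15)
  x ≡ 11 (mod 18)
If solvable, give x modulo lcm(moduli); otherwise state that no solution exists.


Moduli 8, 15, 18 are not pairwise coprime, so CRT works modulo lcm(m_i) when all pairwise compatibility conditions hold.
Pairwise compatibility: gcd(m_i, m_j) must divide a_i - a_j for every pair.
Merge one congruence at a time:
  Start: x ≡ 5 (mod 8).
  Combine with x ≡ 5 (mod 15): gcd(8, 15) = 1; 5 - 5 = 0, which IS divisible by 1, so compatible.
    Write x = 5 + 8·t and substitute into x ≡ 5 (mod 15): 8·t ≡ 5 − 5 = 0 (mod 15).
    The inverse of 8 mod 15 is 2 (since 8·2 = 16 = 1·15 + 1), so t ≡ 2·0 = 0 ≡ 0 (mod 15).
    Then x = 5 + 8·0 = 5, valid modulo lcm(8, 15) = 120: x ≡ 5 (mod 120).
  Combine with x ≡ 11 (mod 18): gcd(120, 18) = 6; 11 - 5 = 6, which IS divisible by 6, so compatible.
    Write x = 5 + 120·t and substitute into x ≡ 11 (mod 18): 120·t ≡ 11 − 5 = 6 (mod 18).
    Divide the congruence (and modulus) by g = 6: 20·t ≡ 1 (mod 3).
    Reduce coefficients mod 3: 2·t ≡ 1 (mod 3).
    The inverse of 2 mod 3 is 2 (since 2·2 = 4 = 1·3 + 1), so t ≡ 2·1 = 2 ≡ 2 (mod 3).
    Then x = 5 + 120·2 = 245, valid modulo lcm(120, 18) = 360: x ≡ 245 (mod 360).
Verify: 245 mod 8 = 5, 245 mod 15 = 5, 245 mod 18 = 11.

x ≡ 245 (mod 360).


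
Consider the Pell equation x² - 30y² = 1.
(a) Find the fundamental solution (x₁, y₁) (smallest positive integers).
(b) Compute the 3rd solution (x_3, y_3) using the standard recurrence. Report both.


Step 1: Find the fundamental solution (x₁, y₁) of x² - 30y² = 1.
  Expand √30 as a continued fraction. a₀ = ⌊√30⌋ = 5; iterate m_{k+1} = d_k·a_k − m_k, d_{k+1} = (30 − m_{k+1}²)/d_k, a_{k+1} = ⌊(a₀ + m_{k+1})/d_{k+1}⌋ (starting m₀ = 0, d₀ = 1), with convergents p_k = a_k·p_{k-1} + p_{k-2}, q_k = a_k·q_{k-1} + q_{k-2} (p₋₁ = 1, q₋₁ = 0):
  k = 0: a₀ = 5; p₀/q₀ = 5/1; p₀² − 30·q₀² = 25 − 30 = -5.
  k = 1: m = 5, d = 5, a = ⌊(5 + 5)/5⌋ = 2; p/q = (2·5 + 1)/(2·1 + 0) = 11/2; p² − 30·q² = 121 − 120 = 1.
  The first convergent with p² − 30·q² = 1 gives the fundamental solution (x₁, y₁) = (11, 2).
Step 2: Apply the recurrence (x_{n+1}, y_{n+1}) = (x₁x_n + 30y₁y_n, x₁y_n + y₁x_n) repeatedly.
  From (x_1, y_1) = (11, 2): x_2 = 11·11 + 30·2·2 = 241; y_2 = 11·2 + 2·11 = 44.
  From (x_2, y_2) = (241, 44): x_3 = 11·241 + 30·2·44 = 5291; y_3 = 11·44 + 2·241 = 966.
Step 3: Verify x_3² - 30·y_3² = 27994681 - 27994680 = 1 (should be 1). ✓

(x_1, y_1) = (11, 2); (x_3, y_3) = (5291, 966).


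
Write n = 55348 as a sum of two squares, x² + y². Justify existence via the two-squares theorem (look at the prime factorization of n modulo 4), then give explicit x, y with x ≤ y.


Step 1: Factor n = 55348 = 2^2 · 101 · 137.
Step 2: Check the mod-4 condition on each prime factor: 2 = 2 (special); 101 ≡ 1 (mod 4), exponent 1; 137 ≡ 1 (mod 4), exponent 1.
All primes ≡ 3 (mod 4) appear to even exponent (or don't appear), so by the two-squares theorem n IS expressible as a sum of two squares.
Step 3: Build a representation. Group n = k² · m with k = 2 and m = 101 · 137 = 13837 (a product of primes ≡ 1 (mod 4)); a representation of m scales to one of n via (k·x)² + (k·y)² = k²(x² + y²). Each prime p ≡ 1 (mod 4) is itself a sum of two squares; find a² by testing p − a² for a perfect square:
  101: 101 − 1² = 100 = 10² ⇒ 101 = 1² + 10².
  137: 137 − 1² = 136, 137 − 2² = 133, 137 − 3² = 128, 137 − 4² = 121 = 11² ⇒ 137 = 4² + 11².
  Combine using the Brahmagupta–Fibonacci identity (a² + b²)(c² + d²) = (ac − bd)² + (ad + bc)² = (ac + bd)² + (ad − bc)²:
  101 · 137 = 13837: from (1² + 10²)(4² + 11²), take (1·4 − 10·11, 1·11 + 10·4) = (4 − 110, 11 + 40) = (-106, 51); dropping signs (only squares matter) gives (106, 51); check 106² + 51² = 11236 + 2601 = 13837 ✓.
  Scale by k = 2: (2·106, 2·51) = (212, 102).
Step 4: Order so x ≤ y and verify: 102² + 212² = 10404 + 44944 = 55348 = n. ✓

n = 55348 = 102² + 212² (one valid representation with x ≤ y).


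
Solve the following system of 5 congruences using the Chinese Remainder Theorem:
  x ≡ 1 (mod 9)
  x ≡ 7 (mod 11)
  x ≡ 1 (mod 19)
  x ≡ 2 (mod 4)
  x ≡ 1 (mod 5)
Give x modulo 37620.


Product of moduli M = 9 · 11 · 19 · 4 · 5 = 37620.
Merge one congruence at a time:
  Start: x ≡ 1 (mod 9).
  Combine with x ≡ 7 (mod 11); new modulus lcm = 99.
    Write x = 1 + 9·t and substitute into x ≡ 7 (mod 11): 9·t ≡ 7 − 1 = 6 (mod 11).
    The inverse of 9 mod 11 is 5 (since 9·5 = 45 = 4·11 + 1), so t ≡ 5·6 = 30 ≡ 8 (mod 11).
    Then x = 1 + 9·8 = 73, valid modulo lcm(9, 11) = 99: x ≡ 73 (mod 99).
  Combine with x ≡ 1 (mod 19); new modulus lcm = 1881.
    Write x = 73 + 99·t and substitute into x ≡ 1 (mod 19): 99·t ≡ 1 − 73 = -72 (mod 19).
    Reduce coefficients mod 19: 4·t ≡ 4 (mod 19).
    The inverse of 4 mod 19 is 5 (since 4·5 = 20 = 1·19 + 1), so t ≡ 5·4 = 20 ≡ 1 (mod 19).
    Then x = 73 + 99·1 = 172, valid modulo lcm(99, 19) = 1881: x ≡ 172 (mod 1881).
  Combine with x ≡ 2 (mod 4); new modulus lcm = 7524.
    Write x = 172 + 1881·t and substitute into x ≡ 2 (mod 4): 1881·t ≡ 2 − 172 = -170 (mod 4).
    Reduce coefficients mod 4: 1·t ≡ 2 (mod 4).
    So t ≡ 2 (mod 4).
    Then x = 172 + 1881·2 = 3934, valid modulo lcm(1881, 4) = 7524: x ≡ 3934 (mod 7524).
  Combine with x ≡ 1 (mod 5); new modulus lcm = 37620.
    Write x = 3934 + 7524·t and substitute into x ≡ 1 (mod 5): 7524·t ≡ 1 − 3934 = -3933 (mod 5).
    Reduce coefficients mod 5: 4·t ≡ 2 (mod 5).
    The inverse of 4 mod 5 is 4 (since 4·4 = 16 = 3·5 + 1), so t ≡ 4·2 = 8 ≡ 3 (mod 5).
    Then x = 3934 + 7524·3 = 26506, valid modulo lcm(7524, 5) = 37620: x ≡ 26506 (mod 37620).
Verify against each original: 26506 mod 9 = 1, 26506 mod 11 = 7, 26506 mod 19 = 1, 26506 mod 4 = 2, 26506 mod 5 = 1.

x ≡ 26506 (mod 37620).


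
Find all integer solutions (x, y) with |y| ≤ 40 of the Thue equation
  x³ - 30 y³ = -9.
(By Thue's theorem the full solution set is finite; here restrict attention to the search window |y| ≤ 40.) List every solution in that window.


The equation is x³ - 30y³ = -9. For fixed y, x³ = 30·y³ − 9, so a solution requires the RHS to be a perfect cube.
Strategy: iterate y from -40 to 40, compute RHS = 30·y³ − 9, and check whether it is a (positive or negative) perfect cube.
Check small values of y:
  y = 0: RHS = -9 is not a perfect cube.
  y = 1: RHS = 21 is not a perfect cube.
  y = -1: RHS = -39 is not a perfect cube.
  y = 2: RHS = 231 is not a perfect cube.
  y = -2: RHS = -249 is not a perfect cube.
  y = 3: RHS = 801 is not a perfect cube.
  y = -3: RHS = -819 is not a perfect cube.
Continuing the search up to |y| = 40 finds no solutions either.
No (x, y) in the scanned range satisfies the equation.

No integer solutions with |y| ≤ 40.


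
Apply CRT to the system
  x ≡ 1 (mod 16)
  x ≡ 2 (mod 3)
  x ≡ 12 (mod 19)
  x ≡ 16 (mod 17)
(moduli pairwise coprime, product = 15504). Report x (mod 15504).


Product of moduli M = 16 · 3 · 19 · 17 = 15504.
Merge one congruence at a time:
  Start: x ≡ 1 (mod 16).
  Combine with x ≡ 2 (mod 3); new modulus lcm = 48.
    Write x = 1 + 16·t and substitute into x ≡ 2 (mod 3): 16·t ≡ 2 − 1 = 1 (mod 3).
    Reduce coefficients mod 3: 1·t ≡ 1 (mod 3).
    So t ≡ 1 (mod 3).
    Then x = 1 + 16·1 = 17, valid modulo lcm(16, 3) = 48: x ≡ 17 (mod 48).
  Combine with x ≡ 12 (mod 19); new modulus lcm = 912.
    Write x = 17 + 48·t and substitute into x ≡ 12 (mod 19): 48·t ≡ 12 − 17 = -5 (mod 19).
    Reduce coefficients mod 19: 10·t ≡ 14 (mod 19).
    The inverse of 10 mod 19 is 2 (since 10·2 = 20 = 1·19 + 1), so t ≡ 2·14 = 28 ≡ 9 (mod 19).
    Then x = 17 + 48·9 = 449, valid modulo lcm(48, 19) = 912: x ≡ 449 (mod 912).
  Combine with x ≡ 16 (mod 17); new modulus lcm = 15504.
    Write x = 449 + 912·t and substitute into x ≡ 16 (mod 17): 912·t ≡ 16 − 449 = -433 (mod 17).
    Reduce coefficients mod 17: 11·t ≡ 9 (mod 17).
    The inverse of 11 mod 17 is 14 (since 11·14 = 154 = 9·17 + 1), so t ≡ 14·9 = 126 ≡ 7 (mod 17).
    Then x = 449 + 912·7 = 6833, valid modulo lcm(912, 17) = 15504: x ≡ 6833 (mod 15504).
Verify against each original: 6833 mod 16 = 1, 6833 mod 3 = 2, 6833 mod 19 = 12, 6833 mod 17 = 16.

x ≡ 6833 (mod 15504).


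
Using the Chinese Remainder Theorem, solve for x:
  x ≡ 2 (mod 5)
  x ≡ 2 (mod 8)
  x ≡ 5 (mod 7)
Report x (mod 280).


Moduli 5, 8, 7 are pairwise coprime; by CRT there is a unique solution modulo M = 5 · 8 · 7 = 280.
Solve pairwise, accumulating the modulus:
  Start with x ≡ 2 (mod 5).
  Combine with x ≡ 2 (mod 8): since gcd(5, 8) = 1, we get a unique residue mod 40.
    Write x = 2 + 5·t and substitute into x ≡ 2 (mod 8): 5·t ≡ 2 − 2 = 0 (mod 8).
    The inverse of 5 mod 8 is 5 (since 5·5 = 25 = 3·8 + 1), so t ≡ 5·0 = 0 ≡ 0 (mod 8).
    Then x = 2 + 5·0 = 2, valid modulo lcm(5, 8) = 40: x ≡ 2 (mod 40).
  Combine with x ≡ 5 (mod 7): since gcd(40, 7) = 1, we get a unique residue mod 280.
    Write x = 2 + 40·t and substitute into x ≡ 5 (mod 7): 40·t ≡ 5 − 2 = 3 (mod 7).
    Reduce coefficients mod 7: 5·t ≡ 3 (mod 7).
    The inverse of 5 mod 7 is 3 (since 5·3 = 15 = 2·7 + 1), so t ≡ 3·3 = 9 ≡ 2 (mod 7).
    Then x = 2 + 40·2 = 82, valid modulo lcm(40, 7) = 280: x ≡ 82 (mod 280).
Verify: 82 mod 5 = 2 ✓, 82 mod 8 = 2 ✓, 82 mod 7 = 5 ✓.

x ≡ 82 (mod 280).


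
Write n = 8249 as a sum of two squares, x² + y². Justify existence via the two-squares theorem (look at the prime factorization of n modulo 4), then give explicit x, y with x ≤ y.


Step 1: Factor n = 8249 = 73 · 113.
Step 2: Check the mod-4 condition on each prime factor: 73 ≡ 1 (mod 4), exponent 1; 113 ≡ 1 (mod 4), exponent 1.
All primes ≡ 3 (mod 4) appear to even exponent (or don't appear), so by the two-squares theorem n IS expressible as a sum of two squares.
Step 3: Build a representation. Here n = 73 · 113 is a product of primes ≡ 1 (mod 4). Each prime p ≡ 1 (mod 4) is itself a sum of two squares; find a² by testing p − a² for a perfect square:
  73: 73 − 1² = 72, 73 − 2² = 69, 73 − 3² = 64 = 8² ⇒ 73 = 3² + 8².
  113: 113 − 1² = 112, 113 − 2² = 109, 113 − 3² = 104, 113 − 4² = 97, 113 − 5² = 88, 113 − 6² = 77, 113 − 7² = 64 = 8² ⇒ 113 = 7² + 8².
  Combine using the Brahmagupta–Fibonacci identity (a² + b²)(c² + d²) = (ac − bd)² + (ad + bc)² = (ac + bd)² + (ad − bc)²:
  73 · 113 = 8249: from (3² + 8²)(7² + 8²), take (3·7 − 8·8, 3·8 + 8·7) = (21 − 64, 24 + 56) = (-43, 80); dropping signs (only squares matter) gives (43, 80); check 43² + 80² = 1849 + 6400 = 8249 ✓.
Step 4: Order so x ≤ y and verify: 43² + 80² = 1849 + 6400 = 8249 = n. ✓

n = 8249 = 43² + 80² (one valid representation with x ≤ y).


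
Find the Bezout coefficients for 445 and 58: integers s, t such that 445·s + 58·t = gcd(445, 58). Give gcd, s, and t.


Euclidean algorithm on (445, 58) — divide until remainder is 0:
  445 = 7 · 58 + 39
  58 = 1 · 39 + 19
  39 = 2 · 19 + 1
  19 = 19 · 1 + 0
gcd(445, 58) = 1.
Track Bezout coefficients alongside the remainders: start with r₀ = 445 = a·1 + b·0 (s = 1, t = 0) and r₁ = 58 = a·0 + b·1 (s = 0, t = 1); each new remainder r_{k+1} = r_{k-1} − q_k·r_k inherits s_{k+1} = s_{k-1} − q_k·s_k, t_{k+1} = t_{k-1} − q_k·t_k, so r_k = a·s_k + b·t_k at every step:
  q = 7: r = 39, s = 1 − 7·0 = 1, t = 0 − 7·1 = -7  (check: 445·1 + 58·(-7) = 39)
  q = 1: r = 19, s = 0 − 1·1 = -1, t = 1 − 1·(-7) = 8  (check: 445·(-1) + 58·8 = 19)
  q = 2: r = 1, s = 1 − 2·(-1) = 3, t = -7 − 2·8 = -23  (check: 445·3 + 58·(-23) = 1)
The row with r = 1 (the gcd) gives the Bezout coefficients s = 3, t = -23.
Result: 445 · (3) + 58 · (-23) = 1.

gcd(445, 58) = 1; s = 3, t = -23 (check: 445·3 + 58·(-23) = 1).


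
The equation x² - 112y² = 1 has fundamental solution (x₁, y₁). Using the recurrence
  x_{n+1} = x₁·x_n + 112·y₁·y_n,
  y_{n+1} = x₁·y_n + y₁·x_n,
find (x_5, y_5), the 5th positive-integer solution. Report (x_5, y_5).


Step 1: Find the fundamental solution (x₁, y₁) of x² - 112y² = 1.
  Expand √112 as a continued fraction. a₀ = ⌊√112⌋ = 10; iterate m_{k+1} = d_k·a_k − m_k, d_{k+1} = (112 − m_{k+1}²)/d_k, a_{k+1} = ⌊(a₀ + m_{k+1})/d_{k+1}⌋ (starting m₀ = 0, d₀ = 1), with convergents p_k = a_k·p_{k-1} + p_{k-2}, q_k = a_k·q_{k-1} + q_{k-2} (p₋₁ = 1, q₋₁ = 0):
  k = 0: a₀ = 10; p₀/q₀ = 10/1; p₀² − 112·q₀² = 100 − 112 = -12.
  k = 1: m = 10, d = 12, a = ⌊(10 + 10)/12⌋ = 1; p/q = (1·10 + 1)/(1·1 + 0) = 11/1; p² − 112·q² = 121 − 112 = 9.
  k = 2: m = 2, d = 9, a = ⌊(10 + 2)/9⌋ = 1; p/q = (1·11 + 10)/(1·1 + 1) = 21/2; p² − 112·q² = 441 − 448 = -7.
  k = 3: m = 7, d = 7, a = ⌊(10 + 7)/7⌋ = 2; p/q = (2·21 + 11)/(2·2 + 1) = 53/5; p² − 112·q² = 2809 − 2800 = 9.
  k = 4: m = 7, d = 9, a = ⌊(10 + 7)/9⌋ = 1; p/q = (1·53 + 21)/(1·5 + 2) = 74/7; p² − 112·q² = 5476 − 5488 = -12.
  k = 5: m = 2, d = 12, a = ⌊(10 + 2)/12⌋ = 1; p/q = (1·74 + 53)/(1·7 + 5) = 127/12; p² − 112·q² = 16129 − 16128 = 1.
  The first convergent with p² − 112·q² = 1 gives the fundamental solution (x₁, y₁) = (127, 12).
Step 2: Apply the recurrence (x_{n+1}, y_{n+1}) = (x₁x_n + 112y₁y_n, x₁y_n + y₁x_n) repeatedly.
  From (x_1, y_1) = (127, 12): x_2 = 127·127 + 112·12·12 = 32257; y_2 = 127·12 + 12·127 = 3048.
  From (x_2, y_2) = (32257, 3048): x_3 = 127·32257 + 112·12·3048 = 8193151; y_3 = 127·3048 + 12·32257 = 774180.
  From (x_3, y_3) = (8193151, 774180): x_4 = 127·8193151 + 112·12·774180 = 2081028097; y_4 = 127·774180 + 12·8193151 = 196638672.
  From (x_4, y_4) = (2081028097, 196638672): x_5 = 127·2081028097 + 112·12·196638672 = 528572943487; y_5 = 127·196638672 + 12·2081028097 = 49945448508.
Step 3: Verify x_5² - 112·y_5² = 279389356586511295719169 - 279389356586511295719168 = 1 (should be 1). ✓

(x_1, y_1) = (127, 12); (x_5, y_5) = (528572943487, 49945448508).


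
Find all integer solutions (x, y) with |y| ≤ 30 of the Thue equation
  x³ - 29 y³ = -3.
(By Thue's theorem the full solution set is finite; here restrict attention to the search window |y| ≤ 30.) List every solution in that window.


The equation is x³ - 29y³ = -3. For fixed y, x³ = 29·y³ − 3, so a solution requires the RHS to be a perfect cube.
Strategy: iterate y from -30 to 30, compute RHS = 29·y³ − 3, and check whether it is a (positive or negative) perfect cube.
Check small values of y:
  y = 0: RHS = -3 is not a perfect cube.
  y = 1: RHS = 26 is not a perfect cube.
  y = -1: RHS = -32 is not a perfect cube.
  y = 2: RHS = 229 is not a perfect cube.
  y = -2: RHS = -235 is not a perfect cube.
  y = 3: RHS = 780 is not a perfect cube.
  y = -3: RHS = -786 is not a perfect cube.
Continuing the search up to |y| = 30 finds no solutions either.
No (x, y) in the scanned range satisfies the equation.

No integer solutions with |y| ≤ 30.


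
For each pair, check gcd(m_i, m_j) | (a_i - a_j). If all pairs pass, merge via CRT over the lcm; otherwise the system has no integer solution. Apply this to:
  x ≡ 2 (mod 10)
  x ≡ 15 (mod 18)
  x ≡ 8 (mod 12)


Moduli 10, 18, 12 are not pairwise coprime, so CRT works modulo lcm(m_i) when all pairwise compatibility conditions hold.
Pairwise compatibility: gcd(m_i, m_j) must divide a_i - a_j for every pair.
Merge one congruence at a time:
  Start: x ≡ 2 (mod 10).
  Combine with x ≡ 15 (mod 18): gcd(10, 18) = 2, and 15 - 2 = 13 is NOT divisible by 2.
    ⇒ system is inconsistent (no integer solution).

No solution (the system is inconsistent).


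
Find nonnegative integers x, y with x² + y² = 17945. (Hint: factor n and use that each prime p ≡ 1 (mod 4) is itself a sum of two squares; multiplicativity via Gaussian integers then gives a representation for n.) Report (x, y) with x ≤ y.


Step 1: Factor n = 17945 = 5 · 37 · 97.
Step 2: Check the mod-4 condition on each prime factor: 5 ≡ 1 (mod 4), exponent 1; 37 ≡ 1 (mod 4), exponent 1; 97 ≡ 1 (mod 4), exponent 1.
All primes ≡ 3 (mod 4) appear to even exponent (or don't appear), so by the two-squares theorem n IS expressible as a sum of two squares.
Step 3: Build a representation. Here n = 5 · 37 · 97 is a product of primes ≡ 1 (mod 4). Each prime p ≡ 1 (mod 4) is itself a sum of two squares; find a² by testing p − a² for a perfect square:
  5: 5 − 1² = 4 = 2² ⇒ 5 = 1² + 2².
  37: 37 − 1² = 36 = 6² ⇒ 37 = 1² + 6².
  97: 97 − 1² = 96, 97 − 2² = 93, 97 − 3² = 88, 97 − 4² = 81 = 9² ⇒ 97 = 4² + 9².
  Combine using the Brahmagupta–Fibonacci identity (a² + b²)(c² + d²) = (ac − bd)² + (ad + bc)² = (ac + bd)² + (ad − bc)²:
  5 · 37 = 185: from (1² + 2²)(1² + 6²), take (1·1 − 2·6, 1·6 + 2·1) = (1 − 12, 6 + 2) = (-11, 8); dropping signs (only squares matter) gives (11, 8); check 11² + 8² = 121 + 64 = 185 ✓.
  185 · 97 = 17945: from (11² + 8²)(4² + 9²), take (11·4 − 8·9, 11·9 + 8·4) = (44 − 72, 99 + 32) = (-28, 131); dropping signs (only squares matter) gives (28, 131); check 28² + 131² = 784 + 17161 = 17945 ✓.
Step 4: Order so x ≤ y and verify: 28² + 131² = 784 + 17161 = 17945 = n. ✓

n = 17945 = 28² + 131² (one valid representation with x ≤ y).


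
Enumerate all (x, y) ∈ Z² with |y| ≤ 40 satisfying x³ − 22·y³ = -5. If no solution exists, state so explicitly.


The equation is x³ - 22y³ = -5. For fixed y, x³ = 22·y³ − 5, so a solution requires the RHS to be a perfect cube.
Strategy: iterate y from -40 to 40, compute RHS = 22·y³ − 5, and check whether it is a (positive or negative) perfect cube.
Check small values of y:
  y = 0: RHS = -5 is not a perfect cube.
  y = 1: RHS = 17 is not a perfect cube.
  y = -1: RHS = -27 = (-3)³ ⇒ x = -3 works.
  y = 2: RHS = 171 is not a perfect cube.
  y = -2: RHS = -181 is not a perfect cube.
  y = 3: RHS = 589 is not a perfect cube.
  y = -3: RHS = -599 is not a perfect cube.
Continuing the search up to |y| = 40 finds no further solutions beyond those listed.
Collected solutions: (-3, -1).

Solutions (with |y| ≤ 40): (-3, -1).


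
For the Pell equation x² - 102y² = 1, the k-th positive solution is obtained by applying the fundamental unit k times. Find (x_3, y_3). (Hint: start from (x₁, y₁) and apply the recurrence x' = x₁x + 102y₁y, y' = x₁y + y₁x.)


Step 1: Find the fundamental solution (x₁, y₁) of x² - 102y² = 1.
  Expand √102 as a continued fraction. a₀ = ⌊√102⌋ = 10; iterate m_{k+1} = d_k·a_k − m_k, d_{k+1} = (102 − m_{k+1}²)/d_k, a_{k+1} = ⌊(a₀ + m_{k+1})/d_{k+1}⌋ (starting m₀ = 0, d₀ = 1), with convergents p_k = a_k·p_{k-1} + p_{k-2}, q_k = a_k·q_{k-1} + q_{k-2} (p₋₁ = 1, q₋₁ = 0):
  k = 0: a₀ = 10; p₀/q₀ = 10/1; p₀² − 102·q₀² = 100 − 102 = -2.
  k = 1: m = 10, d = 2, a = ⌊(10 + 10)/2⌋ = 10; p/q = (10·10 + 1)/(10·1 + 0) = 101/10; p² − 102·q² = 10201 − 10200 = 1.
  The first convergent with p² − 102·q² = 1 gives the fundamental solution (x₁, y₁) = (101, 10).
Step 2: Apply the recurrence (x_{n+1}, y_{n+1}) = (x₁x_n + 102y₁y_n, x₁y_n + y₁x_n) repeatedly.
  From (x_1, y_1) = (101, 10): x_2 = 101·101 + 102·10·10 = 20401; y_2 = 101·10 + 10·101 = 2020.
  From (x_2, y_2) = (20401, 2020): x_3 = 101·20401 + 102·10·2020 = 4120901; y_3 = 101·2020 + 10·20401 = 408030.
Step 3: Verify x_3² - 102·y_3² = 16981825051801 - 16981825051800 = 1 (should be 1). ✓

(x_1, y_1) = (101, 10); (x_3, y_3) = (4120901, 408030).


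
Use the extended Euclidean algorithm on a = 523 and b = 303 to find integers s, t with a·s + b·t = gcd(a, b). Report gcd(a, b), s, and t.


Euclidean algorithm on (523, 303) — divide until remainder is 0:
  523 = 1 · 303 + 220
  303 = 1 · 220 + 83
  220 = 2 · 83 + 54
  83 = 1 · 54 + 29
  54 = 1 · 29 + 25
  29 = 1 · 25 + 4
  25 = 6 · 4 + 1
  4 = 4 · 1 + 0
gcd(523, 303) = 1.
Track Bezout coefficients alongside the remainders: start with r₀ = 523 = a·1 + b·0 (s = 1, t = 0) and r₁ = 303 = a·0 + b·1 (s = 0, t = 1); each new remainder r_{k+1} = r_{k-1} − q_k·r_k inherits s_{k+1} = s_{k-1} − q_k·s_k, t_{k+1} = t_{k-1} − q_k·t_k, so r_k = a·s_k + b·t_k at every step:
  q = 1: r = 220, s = 1 − 1·0 = 1, t = 0 − 1·1 = -1  (check: 523·1 + 303·(-1) = 220)
  q = 1: r = 83, s = 0 − 1·1 = -1, t = 1 − 1·(-1) = 2  (check: 523·(-1) + 303·2 = 83)
  q = 2: r = 54, s = 1 − 2·(-1) = 3, t = -1 − 2·2 = -5  (check: 523·3 + 303·(-5) = 54)
  q = 1: r = 29, s = -1 − 1·3 = -4, t = 2 − 1·(-5) = 7  (check: 523·(-4) + 303·7 = 29)
  q = 1: r = 25, s = 3 − 1·(-4) = 7, t = -5 − 1·7 = -12  (check: 523·7 + 303·(-12) = 25)
  q = 1: r = 4, s = -4 − 1·7 = -11, t = 7 − 1·(-12) = 19  (check: 523·(-11) + 303·19 = 4)
  q = 6: r = 1, s = 7 − 6·(-11) = 73, t = -12 − 6·19 = -126  (check: 523·73 + 303·(-126) = 1)
The row with r = 1 (the gcd) gives the Bezout coefficients s = 73, t = -126.
Result: 523 · (73) + 303 · (-126) = 1.

gcd(523, 303) = 1; s = 73, t = -126 (check: 523·73 + 303·(-126) = 1).


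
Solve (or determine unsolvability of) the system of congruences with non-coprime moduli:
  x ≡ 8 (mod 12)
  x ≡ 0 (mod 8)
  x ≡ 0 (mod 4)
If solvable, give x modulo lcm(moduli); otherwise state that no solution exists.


Moduli 12, 8, 4 are not pairwise coprime, so CRT works modulo lcm(m_i) when all pairwise compatibility conditions hold.
Pairwise compatibility: gcd(m_i, m_j) must divide a_i - a_j for every pair.
Merge one congruence at a time:
  Start: x ≡ 8 (mod 12).
  Combine with x ≡ 0 (mod 8): gcd(12, 8) = 4; 0 - 8 = -8, which IS divisible by 4, so compatible.
    Write x = 8 + 12·t and substitute into x ≡ 0 (mod 8): 12·t ≡ 0 − 8 = -8 (mod 8).
    Divide the congruence (and modulus) by g = 4: 3·t ≡ -2 (mod 2).
    Reduce coefficients mod 2: 1·t ≡ 0 (mod 2).
    So t ≡ 0 (mod 2).
    Then x = 8 + 12·0 = 8, valid modulo lcm(12, 8) = 24: x ≡ 8 (mod 24).
  Combine with x ≡ 0 (mod 4): gcd(24, 4) = 4; 0 - 8 = -8, which IS divisible by 4, so compatible.
    Write x = 8 + 24·t and substitute into x ≡ 0 (mod 4): 24·t ≡ 0 − 8 = -8 (mod 4).
    Divide the congruence (and modulus) by g = 4: 6·t ≡ -2 (mod 1).
    Modulo 1 every t works; take t = 0.
    Then x = 8 + 24·0 = 8, valid modulo lcm(24, 4) = 24: x ≡ 8 (mod 24).
Verify: 8 mod 12 = 8, 8 mod 8 = 0, 8 mod 4 = 0.

x ≡ 8 (mod 24).


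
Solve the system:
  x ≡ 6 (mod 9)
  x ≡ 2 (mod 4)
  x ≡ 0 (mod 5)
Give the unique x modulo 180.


Moduli 9, 4, 5 are pairwise coprime; by CRT there is a unique solution modulo M = 9 · 4 · 5 = 180.
Solve pairwise, accumulating the modulus:
  Start with x ≡ 6 (mod 9).
  Combine with x ≡ 2 (mod 4): since gcd(9, 4) = 1, we get a unique residue mod 36.
    Write x = 6 + 9·t and substitute into x ≡ 2 (mod 4): 9·t ≡ 2 − 6 = -4 (mod 4).
    Reduce coefficients mod 4: 1·t ≡ 0 (mod 4).
    So t ≡ 0 (mod 4).
    Then x = 6 + 9·0 = 6, valid modulo lcm(9, 4) = 36: x ≡ 6 (mod 36).
  Combine with x ≡ 0 (mod 5): since gcd(36, 5) = 1, we get a unique residue mod 180.
    Write x = 6 + 36·t and substitute into x ≡ 0 (mod 5): 36·t ≡ 0 − 6 = -6 (mod 5).
    Reduce coefficients mod 5: 1·t ≡ 4 (mod 5).
    So t ≡ 4 (mod 5).
    Then x = 6 + 36·4 = 150, valid modulo lcm(36, 5) = 180: x ≡ 150 (mod 180).
Verify: 150 mod 9 = 6 ✓, 150 mod 4 = 2 ✓, 150 mod 5 = 0 ✓.

x ≡ 150 (mod 180).


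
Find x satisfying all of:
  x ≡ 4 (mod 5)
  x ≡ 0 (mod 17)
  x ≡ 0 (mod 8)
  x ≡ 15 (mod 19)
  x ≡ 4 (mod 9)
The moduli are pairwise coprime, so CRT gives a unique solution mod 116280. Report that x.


Product of moduli M = 5 · 17 · 8 · 19 · 9 = 116280.
Merge one congruence at a time:
  Start: x ≡ 4 (mod 5).
  Combine with x ≡ 0 (mod 17); new modulus lcm = 85.
    Write x = 4 + 5·t and substitute into x ≡ 0 (mod 17): 5·t ≡ 0 − 4 = -4 (mod 17).
    Reduce coefficients mod 17: 5·t ≡ 13 (mod 17).
    The inverse of 5 mod 17 is 7 (since 5·7 = 35 = 2·17 + 1), so t ≡ 7·13 = 91 ≡ 6 (mod 17).
    Then x = 4 + 5·6 = 34, valid modulo lcm(5, 17) = 85: x ≡ 34 (mod 85).
  Combine with x ≡ 0 (mod 8); new modulus lcm = 680.
    Write x = 34 + 85·t and substitute into x ≡ 0 (mod 8): 85·t ≡ 0 − 34 = -34 (mod 8).
    Reduce coefficients mod 8: 5·t ≡ 6 (mod 8).
    The inverse of 5 mod 8 is 5 (since 5·5 = 25 = 3·8 + 1), so t ≡ 5·6 = 30 ≡ 6 (mod 8).
    Then x = 34 + 85·6 = 544, valid modulo lcm(85, 8) = 680: x ≡ 544 (mod 680).
  Combine with x ≡ 15 (mod 19); new modulus lcm = 12920.
    Write x = 544 + 680·t and substitute into x ≡ 15 (mod 19): 680·t ≡ 15 − 544 = -529 (mod 19).
    Reduce coefficients mod 19: 15·t ≡ 3 (mod 19).
    The inverse of 15 mod 19 is 14 (since 15·14 = 210 = 11·19 + 1), so t ≡ 14·3 = 42 ≡ 4 (mod 19).
    Then x = 544 + 680·4 = 3264, valid modulo lcm(680, 19) = 12920: x ≡ 3264 (mod 12920).
  Combine with x ≡ 4 (mod 9); new modulus lcm = 116280.
    Write x = 3264 + 12920·t and substitute into x ≡ 4 (mod 9): 12920·t ≡ 4 − 3264 = -3260 (mod 9).
    Reduce coefficients mod 9: 5·t ≡ 7 (mod 9).
    The inverse of 5 mod 9 is 2 (since 5·2 = 10 = 1·9 + 1), so t ≡ 2·7 = 14 ≡ 5 (mod 9).
    Then x = 3264 + 12920·5 = 67864, valid modulo lcm(12920, 9) = 116280: x ≡ 67864 (mod 116280).
Verify against each original: 67864 mod 5 = 4, 67864 mod 17 = 0, 67864 mod 8 = 0, 67864 mod 19 = 15, 67864 mod 9 = 4.

x ≡ 67864 (mod 116280).


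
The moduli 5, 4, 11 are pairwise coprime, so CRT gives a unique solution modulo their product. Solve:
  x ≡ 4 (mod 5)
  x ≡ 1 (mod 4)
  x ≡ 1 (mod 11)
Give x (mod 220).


Moduli 5, 4, 11 are pairwise coprime; by CRT there is a unique solution modulo M = 5 · 4 · 11 = 220.
Solve pairwise, accumulating the modulus:
  Start with x ≡ 4 (mod 5).
  Combine with x ≡ 1 (mod 4): since gcd(5, 4) = 1, we get a unique residue mod 20.
    Write x = 4 + 5·t and substitute into x ≡ 1 (mod 4): 5·t ≡ 1 − 4 = -3 (mod 4).
    Reduce coefficients mod 4: 1·t ≡ 1 (mod 4).
    So t ≡ 1 (mod 4).
    Then x = 4 + 5·1 = 9, valid modulo lcm(5, 4) = 20: x ≡ 9 (mod 20).
  Combine with x ≡ 1 (mod 11): since gcd(20, 11) = 1, we get a unique residue mod 220.
    Write x = 9 + 20·t and substitute into x ≡ 1 (mod 11): 20·t ≡ 1 − 9 = -8 (mod 11).
    Reduce coefficients mod 11: 9·t ≡ 3 (mod 11).
    The inverse of 9 mod 11 is 5 (since 9·5 = 45 = 4·11 + 1), so t ≡ 5·3 = 15 ≡ 4 (mod 11).
    Then x = 9 + 20·4 = 89, valid modulo lcm(20, 11) = 220: x ≡ 89 (mod 220).
Verify: 89 mod 5 = 4 ✓, 89 mod 4 = 1 ✓, 89 mod 11 = 1 ✓.

x ≡ 89 (mod 220).
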